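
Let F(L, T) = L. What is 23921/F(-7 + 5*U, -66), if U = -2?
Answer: -23921/17 ≈ -1407.1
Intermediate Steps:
23921/F(-7 + 5*U, -66) = 23921/(-7 + 5*(-2)) = 23921/(-7 - 10) = 23921/(-17) = 23921*(-1/17) = -23921/17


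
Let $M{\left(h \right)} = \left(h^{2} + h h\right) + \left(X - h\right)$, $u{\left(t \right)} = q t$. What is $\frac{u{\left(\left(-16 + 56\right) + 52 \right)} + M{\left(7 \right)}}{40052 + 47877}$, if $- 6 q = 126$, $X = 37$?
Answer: $- \frac{1804}{87929} \approx -0.020517$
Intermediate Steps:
$q = -21$ ($q = \left(- \frac{1}{6}\right) 126 = -21$)
$u{\left(t \right)} = - 21 t$
$M{\left(h \right)} = 37 - h + 2 h^{2}$ ($M{\left(h \right)} = \left(h^{2} + h h\right) - \left(-37 + h\right) = \left(h^{2} + h^{2}\right) - \left(-37 + h\right) = 2 h^{2} - \left(-37 + h\right) = 37 - h + 2 h^{2}$)
$\frac{u{\left(\left(-16 + 56\right) + 52 \right)} + M{\left(7 \right)}}{40052 + 47877} = \frac{- 21 \left(\left(-16 + 56\right) + 52\right) + \left(37 - 7 + 2 \cdot 7^{2}\right)}{40052 + 47877} = \frac{- 21 \left(40 + 52\right) + \left(37 - 7 + 2 \cdot 49\right)}{87929} = \left(\left(-21\right) 92 + \left(37 - 7 + 98\right)\right) \frac{1}{87929} = \left(-1932 + 128\right) \frac{1}{87929} = \left(-1804\right) \frac{1}{87929} = - \frac{1804}{87929}$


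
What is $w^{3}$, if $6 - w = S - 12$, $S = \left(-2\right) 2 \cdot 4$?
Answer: $39304$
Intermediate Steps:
$S = -16$ ($S = \left(-4\right) 4 = -16$)
$w = 34$ ($w = 6 - \left(-16 - 12\right) = 6 - -28 = 6 + 28 = 34$)
$w^{3} = 34^{3} = 39304$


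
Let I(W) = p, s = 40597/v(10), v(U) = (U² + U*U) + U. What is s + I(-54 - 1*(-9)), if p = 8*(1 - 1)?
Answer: 40597/210 ≈ 193.32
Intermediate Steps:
v(U) = U + 2*U² (v(U) = (U² + U²) + U = 2*U² + U = U + 2*U²)
p = 0 (p = 8*0 = 0)
s = 40597/210 (s = 40597/((10*(1 + 2*10))) = 40597/((10*(1 + 20))) = 40597/((10*21)) = 40597/210 ≈ 193.32)
I(W) = 0
s + I(-54 - 1*(-9)) = 40597/210 + 0 = 40597/210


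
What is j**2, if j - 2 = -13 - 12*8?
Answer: 11449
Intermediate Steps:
j = -107 (j = 2 + (-13 - 12*8) = 2 + (-13 - 96) = 2 - 109 = -107)
j**2 = (-107)**2 = 11449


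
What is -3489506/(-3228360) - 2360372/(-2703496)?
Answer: 1065874753931/545491146660 ≈ 1.9540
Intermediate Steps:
-3489506/(-3228360) - 2360372/(-2703496) = -3489506*(-1/3228360) - 2360372*(-1/2703496) = 1744753/1614180 + 590093/675874 = 1065874753931/545491146660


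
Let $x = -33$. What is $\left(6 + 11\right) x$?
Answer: $-561$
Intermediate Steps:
$\left(6 + 11\right) x = \left(6 + 11\right) \left(-33\right) = 17 \left(-33\right) = -561$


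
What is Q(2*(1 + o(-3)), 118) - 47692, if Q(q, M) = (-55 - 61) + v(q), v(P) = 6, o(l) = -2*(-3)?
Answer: -47802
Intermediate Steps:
o(l) = 6
Q(q, M) = -110 (Q(q, M) = (-55 - 61) + 6 = -116 + 6 = -110)
Q(2*(1 + o(-3)), 118) - 47692 = -110 - 47692 = -47802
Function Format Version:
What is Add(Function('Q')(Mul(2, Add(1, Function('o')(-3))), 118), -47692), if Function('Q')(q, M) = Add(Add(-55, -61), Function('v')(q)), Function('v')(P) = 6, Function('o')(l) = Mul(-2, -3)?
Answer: -47802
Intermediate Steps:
Function('o')(l) = 6
Function('Q')(q, M) = -110 (Function('Q')(q, M) = Add(Add(-55, -61), 6) = Add(-116, 6) = -110)
Add(Function('Q')(Mul(2, Add(1, Function('o')(-3))), 118), -47692) = Add(-110, -47692) = -47802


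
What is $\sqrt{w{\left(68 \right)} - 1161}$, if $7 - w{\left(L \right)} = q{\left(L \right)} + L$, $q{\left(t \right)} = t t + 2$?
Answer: $2 i \sqrt{1462} \approx 76.472 i$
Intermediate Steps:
$q{\left(t \right)} = 2 + t^{2}$ ($q{\left(t \right)} = t^{2} + 2 = 2 + t^{2}$)
$w{\left(L \right)} = 5 - L - L^{2}$ ($w{\left(L \right)} = 7 - \left(\left(2 + L^{2}\right) + L\right) = 7 - \left(2 + L + L^{2}\right) = 5 - L - L^{2}$)
$\sqrt{w{\left(68 \right)} - 1161} = \sqrt{\left(5 - 68 - 68^{2}\right) - 1161} = \sqrt{\left(5 - 68 - 4624\right) - 1161} = \sqrt{-4687 - 1161} = \sqrt{-5848} = 2 i \sqrt{1462}$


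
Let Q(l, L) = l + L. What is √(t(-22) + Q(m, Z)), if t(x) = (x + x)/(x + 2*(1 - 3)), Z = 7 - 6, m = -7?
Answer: 2*I*√182/13 ≈ 2.0755*I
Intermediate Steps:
Z = 1
Q(l, L) = L + l
t(x) = 2*x/(-4 + x) (t(x) = (2*x)/(x + 2*(-2)) = (2*x)/(x - 4) = (2*x)/(-4 + x) = 2*x/(-4 + x))
√(t(-22) + Q(m, Z)) = √(2*(-22)/(-4 - 22) + (1 - 7)) = √(2*(-22)/(-26) - 6) = √(2*(-22)*(-1/26) - 6) = √(22/13 - 6) = √(-56/13) = 2*I*√182/13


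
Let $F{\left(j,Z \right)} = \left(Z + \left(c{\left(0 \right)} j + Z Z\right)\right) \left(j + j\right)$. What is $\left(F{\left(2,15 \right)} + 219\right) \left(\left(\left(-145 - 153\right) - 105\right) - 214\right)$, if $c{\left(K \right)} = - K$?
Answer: $-727443$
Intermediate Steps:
$F{\left(j,Z \right)} = 2 j \left(Z + Z^{2}\right)$ ($F{\left(j,Z \right)} = \left(Z + \left(\left(-1\right) 0 j + Z Z\right)\right) \left(j + j\right) = \left(Z + \left(0 j + Z^{2}\right)\right) 2 j = \left(Z + \left(0 + Z^{2}\right)\right) 2 j = \left(Z + Z^{2}\right) 2 j = 2 j \left(Z + Z^{2}\right)$)
$\left(F{\left(2,15 \right)} + 219\right) \left(\left(\left(-145 - 153\right) - 105\right) - 214\right) = \left(2 \cdot 15 \cdot 2 \left(1 + 15\right) + 219\right) \left(\left(\left(-145 - 153\right) - 105\right) - 214\right) = \left(2 \cdot 15 \cdot 2 \cdot 16 + 219\right) \left(\left(-298 - 105\right) - 214\right) = \left(960 + 219\right) \left(-403 - 214\right) = 1179 \left(-617\right) = -727443$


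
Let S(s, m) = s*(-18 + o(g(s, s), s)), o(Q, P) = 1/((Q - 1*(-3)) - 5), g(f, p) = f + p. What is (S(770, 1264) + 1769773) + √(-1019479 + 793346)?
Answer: 1350297482/769 + I*√226133 ≈ 1.7559e+6 + 475.53*I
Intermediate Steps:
o(Q, P) = 1/(-2 + Q) (o(Q, P) = 1/((Q + 3) - 5) = 1/((3 + Q) - 5) = 1/(-2 + Q))
S(s, m) = s*(-18 + 1/(-2 + 2*s)) (S(s, m) = s*(-18 + 1/(-2 + (s + s))) = s*(-18 + 1/(-2 + 2*s)))
(S(770, 1264) + 1769773) + √(-1019479 + 793346) = ((½)*770*(37 - 36*770)/(-1 + 770) + 1769773) + √(-1019479 + 793346) = ((½)*770*(37 - 27720)/769 + 1769773) + √(-226133) = ((½)*770*(1/769)*(-27683) + 1769773) + I*√226133 = (-10657955/769 + 1769773) + I*√226133 = 1350297482/769 + I*√226133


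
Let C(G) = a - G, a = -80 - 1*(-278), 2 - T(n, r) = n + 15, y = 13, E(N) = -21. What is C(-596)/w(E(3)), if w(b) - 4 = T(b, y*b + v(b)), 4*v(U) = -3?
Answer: 397/6 ≈ 66.167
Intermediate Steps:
v(U) = -¾ (v(U) = (¼)*(-3) = -¾)
T(n, r) = -13 - n (T(n, r) = 2 - (n + 15) = 2 - (15 + n) = 2 + (-15 - n) = -13 - n)
w(b) = -9 - b (w(b) = 4 + (-13 - b) = -9 - b)
a = 198 (a = -80 + 278 = 198)
C(G) = 198 - G
C(-596)/w(E(3)) = (198 - 1*(-596))/(-9 - 1*(-21)) = (198 + 596)/(-9 + 21) = 794/12 = 794*(1/12) = 397/6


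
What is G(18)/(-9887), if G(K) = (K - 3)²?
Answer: -225/9887 ≈ -0.022757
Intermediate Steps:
G(K) = (-3 + K)²
G(18)/(-9887) = (-3 + 18)²/(-9887) = 15²*(-1/9887) = 225*(-1/9887) = -225/9887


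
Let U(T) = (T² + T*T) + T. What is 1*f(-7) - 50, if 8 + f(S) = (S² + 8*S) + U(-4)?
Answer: -37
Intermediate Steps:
U(T) = T + 2*T² (U(T) = (T² + T²) + T = 2*T² + T = T + 2*T²)
f(S) = 20 + S² + 8*S (f(S) = -8 + ((S² + 8*S) - 4*(1 + 2*(-4))) = -8 + ((S² + 8*S) - 4*(1 - 8)) = -8 + ((S² + 8*S) - 4*(-7)) = -8 + ((S² + 8*S) + 28) = -8 + (28 + S² + 8*S) = 20 + S² + 8*S)
1*f(-7) - 50 = 1*(20 + (-7)² + 8*(-7)) - 50 = 1*(20 + 49 - 56) - 50 = 1*13 - 50 = 13 - 50 = -37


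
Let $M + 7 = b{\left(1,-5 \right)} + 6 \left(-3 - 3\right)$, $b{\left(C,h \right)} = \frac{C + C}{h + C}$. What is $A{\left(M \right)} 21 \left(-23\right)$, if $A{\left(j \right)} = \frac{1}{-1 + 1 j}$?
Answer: $\frac{966}{89} \approx 10.854$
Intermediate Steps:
$b{\left(C,h \right)} = \frac{2 C}{C + h}$
$M = - \frac{87}{2}$ ($M = -7 + \left(2 \cdot 1 \frac{1}{1 - 5} + 6 \left(-3 - 3\right)\right) = -7 + \left(2 \cdot 1 \frac{1}{-4} + 6 \left(-6\right)\right) = -7 - \left(36 - - \frac{1}{2}\right) = -7 - \frac{73}{2} = - \frac{87}{2} \approx -43.5$)
$A{\left(j \right)} = \frac{1}{-1 + j}$
$A{\left(M \right)} 21 \left(-23\right) = \frac{1}{-1 - \frac{87}{2}} \cdot 21 \left(-23\right) = \frac{1}{- \frac{89}{2}} \cdot 21 \left(-23\right) = \left(- \frac{2}{89}\right) 21 \left(-23\right) = \left(- \frac{42}{89}\right) \left(-23\right) = \frac{966}{89}$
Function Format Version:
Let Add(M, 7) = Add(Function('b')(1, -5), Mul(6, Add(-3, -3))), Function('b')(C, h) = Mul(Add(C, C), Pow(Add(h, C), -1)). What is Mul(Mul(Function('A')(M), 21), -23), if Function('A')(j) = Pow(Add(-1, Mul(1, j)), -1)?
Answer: Rational(966, 89) ≈ 10.854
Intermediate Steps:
Function('b')(C, h) = Mul(2, C, Pow(Add(C, h), -1)) (Function('b')(C, h) = Mul(Mul(2, C), Pow(Add(C, h), -1)) = Mul(2, C, Pow(Add(C, h), -1)))
M = Rational(-87, 2) (M = Add(-7, Add(Mul(2, 1, Pow(Add(1, -5), -1)), Mul(6, Add(-3, -3)))) = Add(-7, Add(Mul(2, 1, Pow(-4, -1)), Mul(6, -6))) = Add(-7, Add(Mul(2, 1, Rational(-1, 4)), -36)) = Add(-7, Add(Rational(-1, 2), -36)) = Add(-7, Rational(-73, 2)) = Rational(-87, 2) ≈ -43.500)
Function('A')(j) = Pow(Add(-1, j), -1)
Mul(Mul(Function('A')(M), 21), -23) = Mul(Mul(Pow(Add(-1, Rational(-87, 2)), -1), 21), -23) = Mul(Mul(Pow(Rational(-89, 2), -1), 21), -23) = Mul(Mul(Rational(-2, 89), 21), -23) = Mul(Rational(-42, 89), -23) = Rational(966, 89)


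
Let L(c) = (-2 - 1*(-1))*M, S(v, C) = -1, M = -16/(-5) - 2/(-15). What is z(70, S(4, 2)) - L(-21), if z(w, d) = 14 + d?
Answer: 49/3 ≈ 16.333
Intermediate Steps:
M = 10/3 (M = -16*(-⅕) - 2*(-1/15) = 16/5 + 2/15 = 10/3 ≈ 3.3333)
L(c) = -10/3 (L(c) = (-2 - 1*(-1))*(10/3) = (-2 + 1)*(10/3) = -1*10/3 = -10/3)
z(70, S(4, 2)) - L(-21) = (14 - 1) - 1*(-10/3) = 13 + 10/3 = 49/3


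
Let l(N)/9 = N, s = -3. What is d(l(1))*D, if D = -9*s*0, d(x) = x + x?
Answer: 0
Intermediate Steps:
l(N) = 9*N
d(x) = 2*x
D = 0 (D = -9*(-3)*0 = 27*0 = 0)
d(l(1))*D = (2*(9*1))*0 = (2*9)*0 = 18*0 = 0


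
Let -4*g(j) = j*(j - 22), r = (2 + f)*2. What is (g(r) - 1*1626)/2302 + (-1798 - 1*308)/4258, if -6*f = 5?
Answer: -211008083/176434488 ≈ -1.1960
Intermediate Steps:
f = -5/6 (f = -1/6*5 = -5/6 ≈ -0.83333)
r = 7/3 (r = (2 - 5/6)*2 = (7/6)*2 = 7/3 ≈ 2.3333)
g(j) = -j*(-22 + j)/4 (g(j) = -j*(j - 22)/4 = -j*(-22 + j)/4)
(g(r) - 1*1626)/2302 + (-1798 - 1*308)/4258 = ((1/4)*(7/3)*(22 - 1*7/3) - 1*1626)/2302 + (-1798 - 1*308)/4258 = ((1/4)*(7/3)*(22 - 7/3) - 1626)*(1/2302) + (-1798 - 308)*(1/4258) = ((1/4)*(7/3)*(59/3) - 1626)*(1/2302) - 2106*1/4258 = (413/36 - 1626)*(1/2302) - 1053/2129 = -58123/36*1/2302 - 1053/2129 = -58123/82872 - 1053/2129 = -211008083/176434488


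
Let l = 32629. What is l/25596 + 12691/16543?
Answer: 864620383/423434628 ≈ 2.0419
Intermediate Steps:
l/25596 + 12691/16543 = 32629/25596 + 12691/16543 = 864620383/423434628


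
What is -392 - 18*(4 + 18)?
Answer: -788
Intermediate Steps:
-392 - 18*(4 + 18) = -392 - 18*22 = -392 - 396 = -788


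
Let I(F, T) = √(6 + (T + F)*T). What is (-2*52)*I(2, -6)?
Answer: -104*√30 ≈ -569.63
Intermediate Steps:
I(F, T) = √(6 + T*(F + T)) (I(F, T) = √(6 + (F + T)*T) = √(6 + T*(F + T)))
(-2*52)*I(2, -6) = (-2*52)*√(6 + (-6)² + 2*(-6)) = -104*√(6 + 36 - 12) = -104*√30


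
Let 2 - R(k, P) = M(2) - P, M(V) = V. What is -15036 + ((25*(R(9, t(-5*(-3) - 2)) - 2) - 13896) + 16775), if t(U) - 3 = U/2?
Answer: -23939/2 ≈ -11970.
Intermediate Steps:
t(U) = 3 + U/2
R(k, P) = P (R(k, P) = 2 - (2 - P) = 2 + (-2 + P) = P)
-15036 + ((25*(R(9, t(-5*(-3) - 2)) - 2) - 13896) + 16775) = -15036 + ((25*((3 + (-5*(-3) - 2)/2) - 2) - 13896) + 16775) = -15036 + ((25*((3 + (15 - 2)/2) - 2) - 13896) + 16775) = -15036 + ((25*((3 + (1/2)*13) - 2) - 13896) + 16775) = -15036 + ((25*((3 + 13/2) - 2) - 13896) + 16775) = -15036 + ((25*(19/2 - 2) - 13896) + 16775) = -15036 + ((25*(15/2) - 13896) + 16775) = -15036 + ((375/2 - 13896) + 16775) = -15036 + (-27417/2 + 16775) = -15036 + 6133/2 = -23939/2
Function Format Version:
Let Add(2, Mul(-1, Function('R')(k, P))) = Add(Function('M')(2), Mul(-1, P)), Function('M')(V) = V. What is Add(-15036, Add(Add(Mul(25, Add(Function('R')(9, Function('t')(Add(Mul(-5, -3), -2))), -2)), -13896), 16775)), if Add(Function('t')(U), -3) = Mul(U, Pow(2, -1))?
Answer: Rational(-23939, 2) ≈ -11970.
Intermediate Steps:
Function('t')(U) = Add(3, Mul(Rational(1, 2), U)) (Function('t')(U) = Add(3, Mul(U, Pow(2, -1))) = Add(3, Mul(U, Rational(1, 2))) = Add(3, Mul(Rational(1, 2), U)))
Function('R')(k, P) = P (Function('R')(k, P) = Add(2, Mul(-1, Add(2, Mul(-1, P)))) = Add(2, Add(-2, P)) = P)
Add(-15036, Add(Add(Mul(25, Add(Function('R')(9, Function('t')(Add(Mul(-5, -3), -2))), -2)), -13896), 16775)) = Add(-15036, Add(Add(Mul(25, Add(Add(3, Mul(Rational(1, 2), Add(Mul(-5, -3), -2))), -2)), -13896), 16775)) = Add(-15036, Add(Add(Mul(25, Add(Add(3, Mul(Rational(1, 2), Add(15, -2))), -2)), -13896), 16775)) = Add(-15036, Add(Add(Mul(25, Add(Add(3, Mul(Rational(1, 2), 13)), -2)), -13896), 16775)) = Add(-15036, Add(Add(Mul(25, Add(Add(3, Rational(13, 2)), -2)), -13896), 16775)) = Add(-15036, Add(Add(Mul(25, Add(Rational(19, 2), -2)), -13896), 16775)) = Add(-15036, Add(Add(Mul(25, Rational(15, 2)), -13896), 16775)) = Add(-15036, Add(Add(Rational(375, 2), -13896), 16775)) = Add(-15036, Add(Rational(-27417, 2), 16775)) = Add(-15036, Rational(6133, 2)) = Rational(-23939, 2)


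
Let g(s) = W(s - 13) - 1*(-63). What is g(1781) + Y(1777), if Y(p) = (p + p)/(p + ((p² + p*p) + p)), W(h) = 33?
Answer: 170689/1778 ≈ 96.001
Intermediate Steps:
g(s) = 96 (g(s) = 33 - 1*(-63) = 33 + 63 = 96)
Y(p) = 2*p/(2*p + 2*p²) (Y(p) = (2*p)/(p + ((p² + p²) + p)) = (2*p)/(p + (2*p² + p)) = (2*p)/(p + (p + 2*p²)) = (2*p)/(2*p + 2*p²) = 2*p/(2*p + 2*p²))
g(1781) + Y(1777) = 96 + 1/(1 + 1777) = 96 + 1/1778 = 170689/1778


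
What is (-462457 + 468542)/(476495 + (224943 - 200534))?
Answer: 6085/500904 ≈ 0.012148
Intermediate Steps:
(-462457 + 468542)/(476495 + (224943 - 200534)) = 6085/(476495 + 24409) = 6085/500904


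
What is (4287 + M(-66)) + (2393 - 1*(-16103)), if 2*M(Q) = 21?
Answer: 45587/2 ≈ 22794.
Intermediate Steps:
M(Q) = 21/2 (M(Q) = (½)*21 = 21/2)
(4287 + M(-66)) + (2393 - 1*(-16103)) = (4287 + 21/2) + (2393 - 1*(-16103)) = 8595/2 + (2393 + 16103) = 8595/2 + 18496 = 45587/2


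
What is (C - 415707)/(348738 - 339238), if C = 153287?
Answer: -13121/475 ≈ -27.623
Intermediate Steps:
(C - 415707)/(348738 - 339238) = (153287 - 415707)/(348738 - 339238) = -262420/9500 = -262420*1/9500 = -13121/475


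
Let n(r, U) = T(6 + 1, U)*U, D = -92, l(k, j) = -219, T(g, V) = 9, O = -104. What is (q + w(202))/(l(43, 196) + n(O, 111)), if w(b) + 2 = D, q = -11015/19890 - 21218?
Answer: -84781339/3102840 ≈ -27.324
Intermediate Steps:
q = -84407407/3978 (q = -11015*1/19890 - 21218 = -2203/3978 - 21218 = -84407407/3978 ≈ -21219.)
n(r, U) = 9*U
w(b) = -94 (w(b) = -2 - 92 = -94)
(q + w(202))/(l(43, 196) + n(O, 111)) = (-84407407/3978 - 94)/(-219 + 9*111) = -84781339/(3978*(-219 + 999)) = -84781339/3978/780 = -84781339/3978*1/780 = -84781339/3102840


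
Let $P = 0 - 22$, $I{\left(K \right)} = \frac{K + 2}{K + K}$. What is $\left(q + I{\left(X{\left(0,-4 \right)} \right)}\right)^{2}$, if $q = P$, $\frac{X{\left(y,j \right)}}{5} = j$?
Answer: $\frac{185761}{400} \approx 464.4$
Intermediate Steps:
$X{\left(y,j \right)} = 5 j$
$I{\left(K \right)} = \frac{2 + K}{2 K}$
$P = -22$
$q = -22$
$\left(q + I{\left(X{\left(0,-4 \right)} \right)}\right)^{2} = \left(-22 + \frac{2 + 5 \left(-4\right)}{2 \cdot 5 \left(-4\right)}\right)^{2} = \left(-22 + \frac{2 - 20}{2 \left(-20\right)}\right)^{2} = \left(-22 + \frac{1}{2} \left(- \frac{1}{20}\right) \left(-18\right)\right)^{2} = \left(-22 + \frac{9}{20}\right)^{2} = \left(- \frac{431}{20}\right)^{2} = \frac{185761}{400}$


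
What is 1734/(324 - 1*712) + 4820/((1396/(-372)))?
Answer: -87265023/67706 ≈ -1288.9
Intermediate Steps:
1734/(324 - 1*712) + 4820/((1396/(-372))) = 1734/(324 - 712) + 4820/((1396*(-1/372))) = 1734/(-388) + 4820/(-349/93) = 1734*(-1/388) + 4820*(-93/349) = -867/194 - 448260/349 = -87265023/67706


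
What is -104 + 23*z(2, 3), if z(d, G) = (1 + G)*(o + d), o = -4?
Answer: -288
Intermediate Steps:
z(d, G) = (1 + G)*(-4 + d)
-104 + 23*z(2, 3) = -104 + 23*(-4 + 2 - 4*3 + 3*2) = -104 + 23*(-4 + 2 - 12 + 6) = -104 + 23*(-8) = -104 - 184 = -288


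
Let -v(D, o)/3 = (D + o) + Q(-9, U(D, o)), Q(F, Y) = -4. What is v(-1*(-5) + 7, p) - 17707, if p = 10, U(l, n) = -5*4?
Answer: -17761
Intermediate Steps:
U(l, n) = -20
v(D, o) = 12 - 3*D - 3*o (v(D, o) = -3*((D + o) - 4) = -3*(-4 + D + o) = 12 - 3*D - 3*o)
v(-1*(-5) + 7, p) - 17707 = (12 - 3*(-1*(-5) + 7) - 3*10) - 17707 = (12 - 3*(5 + 7) - 30) - 17707 = (12 - 3*12 - 30) - 17707 = (12 - 36 - 30) - 17707 = -54 - 17707 = -17761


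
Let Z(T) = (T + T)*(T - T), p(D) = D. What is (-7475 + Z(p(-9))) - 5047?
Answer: -12522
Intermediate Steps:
Z(T) = 0 (Z(T) = (2*T)*0 = 0)
(-7475 + Z(p(-9))) - 5047 = (-7475 + 0) - 5047 = -7475 - 5047 = -12522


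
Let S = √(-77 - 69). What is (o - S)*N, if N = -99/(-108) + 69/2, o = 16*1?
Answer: 1700/3 - 425*I*√146/12 ≈ 566.67 - 427.94*I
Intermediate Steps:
S = I*√146 (S = √(-146) = I*√146 ≈ 12.083*I)
o = 16
N = 425/12 (N = -99*(-1/108) + 69*(½) = 11/12 + 69/2 = 425/12 ≈ 35.417)
(o - S)*N = (16 - I*√146)*(425/12) = 1700/3 - 425*I*√146/12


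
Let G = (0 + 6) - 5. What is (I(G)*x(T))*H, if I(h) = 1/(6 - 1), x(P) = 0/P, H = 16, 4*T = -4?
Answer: 0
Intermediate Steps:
T = -1 (T = (1/4)*(-4) = -1)
x(P) = 0
G = 1 (G = 6 - 5 = 1)
I(h) = 1/5
(I(G)*x(T))*H = ((1/5)*0)*16 = 0*16 = 0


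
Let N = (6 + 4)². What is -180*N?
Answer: -18000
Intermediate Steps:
N = 100 (N = 10² = 100)
-180*N = -180*100 = -18000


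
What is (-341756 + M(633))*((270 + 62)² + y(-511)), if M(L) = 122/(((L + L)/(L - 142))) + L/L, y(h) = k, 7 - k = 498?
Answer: -23735353682612/633 ≈ -3.7497e+10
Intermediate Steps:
k = -491 (k = 7 - 1*498 = 7 - 498 = -491)
y(h) = -491
M(L) = 1 + 61*(-142 + L)/L (M(L) = 122/(((2*L)/(-142 + L))) + 1 = 122/((2*L/(-142 + L))) + 1 = 122*((-142 + L)/(2*L)) + 1 = 61*(-142 + L)/L + 1 = 1 + 61*(-142 + L)/L)
(-341756 + M(633))*((270 + 62)² + y(-511)) = (-341756 + (62 - 8662/633))*((270 + 62)² - 491) = (-341756 + (62 - 8662*1/633))*(332² - 491) = (-341756 + (62 - 8662/633))*(110224 - 491) = (-341756 + 30584/633)*109733 = -216300964/633*109733 = -23735353682612/633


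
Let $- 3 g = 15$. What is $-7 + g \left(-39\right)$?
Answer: $188$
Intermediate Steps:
$g = -5$ ($g = \left(- \frac{1}{3}\right) 15 = -5$)
$-7 + g \left(-39\right) = -7 - -195 = -7 + 195 = 188$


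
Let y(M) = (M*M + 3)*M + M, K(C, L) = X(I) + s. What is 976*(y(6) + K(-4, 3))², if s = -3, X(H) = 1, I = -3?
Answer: 55284544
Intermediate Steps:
K(C, L) = -2 (K(C, L) = 1 - 3 = -2)
y(M) = M + M*(3 + M²) (y(M) = (M² + 3)*M + M = (3 + M²)*M + M = M*(3 + M²) + M = M + M*(3 + M²))
976*(y(6) + K(-4, 3))² = 976*(6*(4 + 6²) - 2)² = 976*(6*(4 + 36) - 2)² = 976*(6*40 - 2)² = 976*(240 - 2)² = 976*238² = 976*56644 = 55284544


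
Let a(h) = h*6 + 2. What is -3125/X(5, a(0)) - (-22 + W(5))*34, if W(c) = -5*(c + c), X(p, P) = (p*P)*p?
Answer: 4771/2 ≈ 2385.5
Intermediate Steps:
a(h) = 2 + 6*h (a(h) = 6*h + 2 = 2 + 6*h)
X(p, P) = P*p² (X(p, P) = (P*p)*p = P*p²)
W(c) = -10*c
-3125/X(5, a(0)) - (-22 + W(5))*34 = -3125*1/(25*(2 + 6*0)) - (-22 - 10*5)*34 = -3125*1/(25*(2 + 0)) - (-22 - 50)*34 = -3125/(2*25) - (-72)*34 = -3125/50 - 1*(-2448) = -3125*1/50 + 2448 = -125/2 + 2448 = 4771/2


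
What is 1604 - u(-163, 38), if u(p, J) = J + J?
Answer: 1528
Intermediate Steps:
u(p, J) = 2*J
1604 - u(-163, 38) = 1604 - 2*38 = 1604 - 1*76 = 1604 - 76 = 1528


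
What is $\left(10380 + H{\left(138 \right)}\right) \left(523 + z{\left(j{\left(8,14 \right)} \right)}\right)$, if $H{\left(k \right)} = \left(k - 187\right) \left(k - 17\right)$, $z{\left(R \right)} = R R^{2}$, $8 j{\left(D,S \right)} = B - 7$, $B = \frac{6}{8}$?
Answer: $\frac{76210195589}{32768} \approx 2.3258 \cdot 10^{6}$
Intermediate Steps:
$B = \frac{3}{4}$ ($B = 6 \cdot \frac{1}{8} = \frac{3}{4} \approx 0.75$)
$j{\left(D,S \right)} = - \frac{25}{32}$ ($j{\left(D,S \right)} = \frac{\frac{3}{4} - 7}{8} = \frac{1}{8} \left(- \frac{25}{4}\right) = - \frac{25}{32}$)
$z{\left(R \right)} = R^{3}$
$H{\left(k \right)} = \left(-187 + k\right) \left(-17 + k\right)$
$\left(10380 + H{\left(138 \right)}\right) \left(523 + z{\left(j{\left(8,14 \right)} \right)}\right) = \left(10380 + \left(3179 + 138^{2} - 28152\right)\right) \left(523 + \left(- \frac{25}{32}\right)^{3}\right) = \left(10380 + \left(3179 + 19044 - 28152\right)\right) \left(523 - \frac{15625}{32768}\right) = \left(10380 - 5929\right) \frac{17122039}{32768} = 4451 \cdot \frac{17122039}{32768} = \frac{76210195589}{32768}$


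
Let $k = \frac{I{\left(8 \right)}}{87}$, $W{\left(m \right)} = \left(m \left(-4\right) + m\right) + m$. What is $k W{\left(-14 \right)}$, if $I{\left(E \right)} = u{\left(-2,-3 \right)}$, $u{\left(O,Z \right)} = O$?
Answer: $- \frac{56}{87} \approx -0.64368$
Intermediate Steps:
$I{\left(E \right)} = -2$
$W{\left(m \right)} = - 2 m$ ($W{\left(m \right)} = \left(- 4 m + m\right) + m = - 3 m + m = - 2 m$)
$k = - \frac{2}{87} \approx -0.022988$
$k W{\left(-14 \right)} = - \frac{2 \left(\left(-2\right) \left(-14\right)\right)}{87} = \left(- \frac{2}{87}\right) 28 = - \frac{56}{87}$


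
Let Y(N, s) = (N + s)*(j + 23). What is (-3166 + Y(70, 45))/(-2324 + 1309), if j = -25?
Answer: 3396/1015 ≈ 3.3458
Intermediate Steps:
Y(N, s) = -2*N - 2*s (Y(N, s) = (N + s)*(-25 + 23) = (N + s)*(-2) = -2*N - 2*s)
(-3166 + Y(70, 45))/(-2324 + 1309) = (-3166 + (-2*70 - 2*45))/(-2324 + 1309) = (-3166 + (-140 - 90))/(-1015) = (-3166 - 230)*(-1/1015) = -3396*(-1/1015) = 3396/1015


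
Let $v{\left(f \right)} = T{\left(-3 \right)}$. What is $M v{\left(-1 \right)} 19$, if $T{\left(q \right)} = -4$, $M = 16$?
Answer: $-1216$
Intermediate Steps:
$v{\left(f \right)} = -4$
$M v{\left(-1 \right)} 19 = 16 \left(-4\right) 19 = \left(-64\right) 19 = -1216$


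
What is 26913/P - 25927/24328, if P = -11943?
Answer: -321461875/96849768 ≈ -3.3192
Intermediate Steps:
26913/P - 25927/24328 = 26913/(-11943) - 25927/24328 = 26913*(-1/11943) - 25927*1/24328 = -8971/3981 - 25927/24328 = -321461875/96849768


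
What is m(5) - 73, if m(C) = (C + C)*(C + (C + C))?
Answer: 77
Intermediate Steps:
m(C) = 6*C**2 (m(C) = (2*C)*(C + 2*C) = (2*C)*(3*C) = 6*C**2)
m(5) - 73 = 6*5**2 - 73 = 6*25 - 73 = 150 - 73 = 77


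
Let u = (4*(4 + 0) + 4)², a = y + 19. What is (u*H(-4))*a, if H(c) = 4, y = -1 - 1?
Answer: 27200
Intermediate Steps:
y = -2
a = 17 (a = -2 + 19 = 17)
u = 400 (u = (4*4 + 4)² = (16 + 4)² = 20² = 400)
(u*H(-4))*a = (400*4)*17 = 1600*17 = 27200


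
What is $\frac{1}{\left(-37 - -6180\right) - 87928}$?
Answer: $- \frac{1}{81785} \approx -1.2227 \cdot 10^{-5}$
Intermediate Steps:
$\frac{1}{\left(-37 - -6180\right) - 87928} = \frac{1}{\left(-37 + 6180\right) - 87928} = \frac{1}{6143 - 87928} = \frac{1}{-81785} = - \frac{1}{81785}$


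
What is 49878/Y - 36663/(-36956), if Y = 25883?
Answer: 2792239797/956532148 ≈ 2.9191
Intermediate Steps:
49878/Y - 36663/(-36956) = 49878/25883 - 36663/(-36956) = 49878*(1/25883) - 36663*(-1/36956) = 49878/25883 + 36663/36956 = 2792239797/956532148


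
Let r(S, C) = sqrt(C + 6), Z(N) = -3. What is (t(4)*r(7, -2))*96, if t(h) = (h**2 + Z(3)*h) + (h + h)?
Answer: 2304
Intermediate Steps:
r(S, C) = sqrt(6 + C)
t(h) = h**2 - h (t(h) = (h**2 - 3*h) + (h + h) = (h**2 - 3*h) + 2*h = h**2 - h)
(t(4)*r(7, -2))*96 = ((4*(-1 + 4))*sqrt(6 - 2))*96 = ((4*3)*sqrt(4))*96 = (12*2)*96 = 24*96 = 2304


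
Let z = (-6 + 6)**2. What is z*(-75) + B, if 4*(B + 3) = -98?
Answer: -55/2 ≈ -27.500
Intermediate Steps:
B = -55/2 (B = -3 + (1/4)*(-98) = -3 - 49/2 = -55/2 ≈ -27.500)
z = 0 (z = 0**2 = 0)
z*(-75) + B = 0*(-75) - 55/2 = 0 - 55/2 = -55/2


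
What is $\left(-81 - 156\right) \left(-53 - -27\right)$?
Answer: $6162$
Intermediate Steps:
$\left(-81 - 156\right) \left(-53 - -27\right) = - 237 \left(-53 + 27\right) = \left(-237\right) \left(-26\right) = 6162$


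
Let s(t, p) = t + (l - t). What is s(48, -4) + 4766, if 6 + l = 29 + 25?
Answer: 4814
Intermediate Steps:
l = 48 (l = -6 + (29 + 25) = -6 + 54 = 48)
s(t, p) = 48 (s(t, p) = t + (48 - t) = 48)
s(48, -4) + 4766 = 48 + 4766 = 4814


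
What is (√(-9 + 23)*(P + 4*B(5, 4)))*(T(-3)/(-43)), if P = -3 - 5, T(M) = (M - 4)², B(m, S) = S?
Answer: -392*√14/43 ≈ -34.110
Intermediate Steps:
T(M) = (-4 + M)²
P = -8
(√(-9 + 23)*(P + 4*B(5, 4)))*(T(-3)/(-43)) = (√(-9 + 23)*(-8 + 4*4))*((-4 - 3)²/(-43)) = (√14*(-8 + 16))*((-7)²*(-1/43)) = (√14*8)*(49*(-1/43)) = (8*√14)*(-49/43) = -392*√14/43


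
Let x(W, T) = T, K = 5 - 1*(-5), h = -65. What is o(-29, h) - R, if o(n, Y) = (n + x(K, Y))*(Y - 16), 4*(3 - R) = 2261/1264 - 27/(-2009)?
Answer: 77313339421/10157504 ≈ 7611.5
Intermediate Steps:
K = 10 (K = 5 + 5 = 10)
R = 25896035/10157504 (R = 3 - (2261/1264 - 27/(-2009))/4 = 3 - (2261*(1/1264) - 27*(-1/2009))/4 = 3 - (2261/1264 + 27/2009)/4 = 3 - ¼*4576477/2539376 = 3 - 4576477/10157504 = 25896035/10157504 ≈ 2.5494)
o(n, Y) = (-16 + Y)*(Y + n) (o(n, Y) = (n + Y)*(Y - 16) = (Y + n)*(-16 + Y) = (-16 + Y)*(Y + n))
o(-29, h) - R = ((-65)² - 16*(-65) - 16*(-29) - 65*(-29)) - 1*25896035/10157504 = (4225 + 1040 + 464 + 1885) - 25896035/10157504 = 7614 - 25896035/10157504 = 77313339421/10157504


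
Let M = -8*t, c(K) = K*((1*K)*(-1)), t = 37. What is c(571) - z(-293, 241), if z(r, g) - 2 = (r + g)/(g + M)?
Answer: -17932417/55 ≈ -3.2604e+5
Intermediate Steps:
c(K) = -K² (c(K) = K*(K*(-1)) = K*(-K) = -K²)
M = -296 (M = -8*37 = -296)
z(r, g) = 2 + (g + r)/(-296 + g) (z(r, g) = 2 + (r + g)/(g - 296) = 2 + (g + r)/(-296 + g))
c(571) - z(-293, 241) = -1*571² - (-592 - 293 + 3*241)/(-296 + 241) = -1*326041 - (-592 - 293 + 723)/(-55) = -326041 - (-1)*(-162)/55 = -326041 - 1*162/55 = -326041 - 162/55 = -17932417/55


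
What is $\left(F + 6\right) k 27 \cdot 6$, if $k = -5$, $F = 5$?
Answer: $-8910$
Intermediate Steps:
$\left(F + 6\right) k 27 \cdot 6 = \left(5 + 6\right) \left(-5\right) 27 \cdot 6 = 11 \left(-5\right) 27 \cdot 6 = \left(-55\right) 27 \cdot 6 = \left(-1485\right) 6 = -8910$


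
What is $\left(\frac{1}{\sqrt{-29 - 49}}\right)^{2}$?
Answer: $- \frac{1}{78} \approx -0.012821$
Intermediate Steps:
$\left(\frac{1}{\sqrt{-29 - 49}}\right)^{2} = \left(\frac{1}{\sqrt{-78}}\right)^{2} = \left(\frac{1}{i \sqrt{78}}\right)^{2} = \left(- \frac{i \sqrt{78}}{78}\right)^{2} = - \frac{1}{78}$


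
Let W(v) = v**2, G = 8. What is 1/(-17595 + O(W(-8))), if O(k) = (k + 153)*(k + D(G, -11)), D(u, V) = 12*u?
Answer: 1/17125 ≈ 5.8394e-5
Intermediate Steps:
O(k) = (96 + k)*(153 + k) (O(k) = (k + 153)*(k + 12*8) = (153 + k)*(k + 96) = (153 + k)*(96 + k) = (96 + k)*(153 + k))
1/(-17595 + O(W(-8))) = 1/(-17595 + (14688 + ((-8)**2)**2 + 249*(-8)**2)) = 1/(-17595 + (14688 + 64**2 + 249*64)) = 1/(-17595 + (14688 + 4096 + 15936)) = 1/(-17595 + 34720) = 1/17125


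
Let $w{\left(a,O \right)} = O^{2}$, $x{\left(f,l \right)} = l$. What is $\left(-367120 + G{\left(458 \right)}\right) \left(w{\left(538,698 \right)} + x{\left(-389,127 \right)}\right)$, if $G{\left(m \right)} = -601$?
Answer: $-179201842651$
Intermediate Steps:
$\left(-367120 + G{\left(458 \right)}\right) \left(w{\left(538,698 \right)} + x{\left(-389,127 \right)}\right) = \left(-367120 - 601\right) \left(698^{2} + 127\right) = - 367721 \left(487204 + 127\right) = \left(-367721\right) 487331 = -179201842651$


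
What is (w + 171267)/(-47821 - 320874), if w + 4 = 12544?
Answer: -183807/368695 ≈ -0.49853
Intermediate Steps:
w = 12540 (w = -4 + 12544 = 12540)
(w + 171267)/(-47821 - 320874) = (12540 + 171267)/(-47821 - 320874) = 183807/(-368695) = 183807*(-1/368695) = -183807/368695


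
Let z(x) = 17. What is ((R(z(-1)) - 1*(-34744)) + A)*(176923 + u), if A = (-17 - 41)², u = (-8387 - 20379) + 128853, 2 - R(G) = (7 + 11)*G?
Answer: 10472086040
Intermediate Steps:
R(G) = 2 - 18*G (R(G) = 2 - (7 + 11)*G = 2 - 18*G)
u = 100087 (u = -28766 + 128853 = 100087)
A = 3364 (A = (-58)² = 3364)
((R(z(-1)) - 1*(-34744)) + A)*(176923 + u) = (((2 - 18*17) - 1*(-34744)) + 3364)*(176923 + 100087) = (((2 - 306) + 34744) + 3364)*277010 = ((-304 + 34744) + 3364)*277010 = (34440 + 3364)*277010 = 37804*277010 = 10472086040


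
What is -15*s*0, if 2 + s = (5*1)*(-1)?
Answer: 0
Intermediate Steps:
s = -7 (s = -2 + (5*1)*(-1) = -2 + 5*(-1) = -2 - 5 = -7)
-15*s*0 = -15*(-7)*0 = 105*0 = 0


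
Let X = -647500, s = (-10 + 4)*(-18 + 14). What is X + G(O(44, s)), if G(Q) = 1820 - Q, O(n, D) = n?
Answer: -645724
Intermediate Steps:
s = 24 (s = -6*(-4) = 24)
X + G(O(44, s)) = -647500 + (1820 - 1*44) = -647500 + (1820 - 44) = -647500 + 1776 = -645724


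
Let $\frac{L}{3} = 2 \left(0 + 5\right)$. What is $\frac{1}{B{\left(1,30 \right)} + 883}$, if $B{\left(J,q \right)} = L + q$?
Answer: $\frac{1}{943} \approx 0.0010604$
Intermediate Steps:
$L = 30$ ($L = 3 \cdot 2 \left(0 + 5\right) = 3 \cdot 2 \cdot 5 = 3 \cdot 10 = 30$)
$B{\left(J,q \right)} = 30 + q$
$\frac{1}{B{\left(1,30 \right)} + 883} = \frac{1}{\left(30 + 30\right) + 883} = \frac{1}{60 + 883} = \frac{1}{943}$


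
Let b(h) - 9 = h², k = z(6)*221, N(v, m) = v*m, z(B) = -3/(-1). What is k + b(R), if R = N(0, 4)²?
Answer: 672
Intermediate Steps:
z(B) = 3 (z(B) = -3*(-1) = 3)
N(v, m) = m*v
k = 663 (k = 3*221 = 663)
R = 0 (R = (4*0)² = 0² = 0)
b(h) = 9 + h²
k + b(R) = 663 + (9 + 0²) = 663 + (9 + 0) = 663 + 9 = 672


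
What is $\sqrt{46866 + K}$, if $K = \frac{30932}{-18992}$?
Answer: $\frac{\sqrt{264121785545}}{2374} \approx 216.48$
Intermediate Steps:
$K = - \frac{7733}{4748}$ ($K = 30932 \left(- \frac{1}{18992}\right) = - \frac{7733}{4748} \approx -1.6287$)
$\sqrt{46866 + K} = \sqrt{46866 - \frac{7733}{4748}} = \sqrt{\frac{222512035}{4748}} = \frac{\sqrt{264121785545}}{2374}$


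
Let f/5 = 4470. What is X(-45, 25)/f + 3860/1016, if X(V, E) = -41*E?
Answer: 213074/56769 ≈ 3.7533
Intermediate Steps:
f = 22350 (f = 5*4470 = 22350)
X(-45, 25)/f + 3860/1016 = -41*25/22350 + 3860/1016 = -1025*1/22350 + 3860*(1/1016) = -41/894 + 965/254 = 213074/56769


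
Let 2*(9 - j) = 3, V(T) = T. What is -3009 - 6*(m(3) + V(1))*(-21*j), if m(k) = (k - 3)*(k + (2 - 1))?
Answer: -2064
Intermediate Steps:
j = 15/2 (j = 9 - ½*3 = 9 - 3/2 = 15/2 ≈ 7.5000)
m(k) = (1 + k)*(-3 + k) (m(k) = (-3 + k)*(k + 1) = (-3 + k)*(1 + k) = (1 + k)*(-3 + k))
-3009 - 6*(m(3) + V(1))*(-21*j) = -3009 - 6*((-3 + 3² - 2*3) + 1)*(-21*15/2) = -3009 - 6*((-3 + 9 - 6) + 1)*(-315)/2 = -3009 - 6*(0 + 1)*(-315)/2 = -3009 - 6*1*(-315)/2 = -3009 - 6*(-315)/2 = -3009 - 1*(-945) = -3009 + 945 = -2064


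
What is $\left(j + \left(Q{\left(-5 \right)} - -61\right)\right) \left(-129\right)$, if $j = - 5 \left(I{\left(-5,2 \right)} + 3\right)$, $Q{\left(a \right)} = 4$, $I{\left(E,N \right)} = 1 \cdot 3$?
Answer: $-4515$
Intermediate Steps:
$I{\left(E,N \right)} = 3$
$j = -30$ ($j = - 5 \left(3 + 3\right) = \left(-5\right) 6 = -30$)
$\left(j + \left(Q{\left(-5 \right)} - -61\right)\right) \left(-129\right) = \left(-30 + \left(4 - -61\right)\right) \left(-129\right) = \left(-30 + \left(4 + 61\right)\right) \left(-129\right) = \left(-30 + 65\right) \left(-129\right) = 35 \left(-129\right) = -4515$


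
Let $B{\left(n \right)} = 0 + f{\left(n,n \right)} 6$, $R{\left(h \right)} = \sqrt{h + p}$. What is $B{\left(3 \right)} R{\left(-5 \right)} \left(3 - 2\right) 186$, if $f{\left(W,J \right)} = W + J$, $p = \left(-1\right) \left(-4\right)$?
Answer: $6696 i \approx 6696.0 i$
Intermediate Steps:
$p = 4$
$f{\left(W,J \right)} = J + W$
$R{\left(h \right)} = \sqrt{4 + h}$ ($R{\left(h \right)} = \sqrt{h + 4} = \sqrt{4 + h}$)
$B{\left(n \right)} = 12 n$ ($B{\left(n \right)} = 0 + \left(n + n\right) 6 = 0 + 2 n 6 = 0 + 12 n = 12 n$)
$B{\left(3 \right)} R{\left(-5 \right)} \left(3 - 2\right) 186 = 12 \cdot 3 \sqrt{4 - 5} \left(3 - 2\right) 186 = 36 \sqrt{-1} \left(3 - 2\right) 186 = 36 i 1 \cdot 186 = 36 i 186 = 6696 i$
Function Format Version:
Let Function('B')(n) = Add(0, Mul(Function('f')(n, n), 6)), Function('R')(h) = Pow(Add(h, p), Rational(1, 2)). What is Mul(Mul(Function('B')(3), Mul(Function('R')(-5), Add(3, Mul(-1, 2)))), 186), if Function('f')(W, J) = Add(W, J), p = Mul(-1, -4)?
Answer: Mul(6696, I) ≈ Mul(6696.0, I)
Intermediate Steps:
p = 4
Function('f')(W, J) = Add(J, W)
Function('R')(h) = Pow(Add(4, h), Rational(1, 2)) (Function('R')(h) = Pow(Add(h, 4), Rational(1, 2)) = Pow(Add(4, h), Rational(1, 2)))
Function('B')(n) = Mul(12, n) (Function('B')(n) = Add(0, Mul(Add(n, n), 6)) = Add(0, Mul(Mul(2, n), 6)) = Add(0, Mul(12, n)) = Mul(12, n))
Mul(Mul(Function('B')(3), Mul(Function('R')(-5), Add(3, Mul(-1, 2)))), 186) = Mul(Mul(Mul(12, 3), Mul(Pow(Add(4, -5), Rational(1, 2)), Add(3, Mul(-1, 2)))), 186) = Mul(Mul(36, Mul(Pow(-1, Rational(1, 2)), Add(3, -2))), 186) = Mul(Mul(36, Mul(I, 1)), 186) = Mul(Mul(36, I), 186) = Mul(6696, I)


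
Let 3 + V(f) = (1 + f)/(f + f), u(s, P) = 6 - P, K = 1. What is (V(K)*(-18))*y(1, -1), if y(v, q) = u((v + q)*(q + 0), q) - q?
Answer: 288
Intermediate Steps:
y(v, q) = 6 - 2*q (y(v, q) = (6 - q) - q = 6 - 2*q)
V(f) = -3 + (1 + f)/(2*f) (V(f) = -3 + (1 + f)/(f + f) = -3 + (1 + f)/((2*f)) = -3 + (1 + f)*(1/(2*f)) = -3 + (1 + f)/(2*f))
(V(K)*(-18))*y(1, -1) = (((1/2)*(1 - 5*1)/1)*(-18))*(6 - 2*(-1)) = (((1/2)*1*(1 - 5))*(-18))*(6 + 2) = (((1/2)*1*(-4))*(-18))*8 = -2*(-18)*8 = 36*8 = 288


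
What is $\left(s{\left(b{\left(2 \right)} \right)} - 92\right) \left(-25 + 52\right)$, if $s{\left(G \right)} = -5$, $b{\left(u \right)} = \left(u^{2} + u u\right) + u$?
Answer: $-2619$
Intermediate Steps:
$b{\left(u \right)} = u + 2 u^{2}$ ($b{\left(u \right)} = \left(u^{2} + u^{2}\right) + u = 2 u^{2} + u = u + 2 u^{2}$)
$\left(s{\left(b{\left(2 \right)} \right)} - 92\right) \left(-25 + 52\right) = \left(-5 - 92\right) \left(-25 + 52\right) = \left(-97\right) 27 = -2619$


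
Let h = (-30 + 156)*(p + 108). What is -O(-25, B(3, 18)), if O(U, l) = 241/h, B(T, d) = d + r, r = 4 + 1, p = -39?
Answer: -241/8694 ≈ -0.027720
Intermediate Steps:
r = 5
B(T, d) = 5 + d (B(T, d) = d + 5 = 5 + d)
h = 8694 (h = (-30 + 156)*(-39 + 108) = 126*69 = 8694)
O(U, l) = 241/8694
-O(-25, B(3, 18)) = -1*241/8694 = -241/8694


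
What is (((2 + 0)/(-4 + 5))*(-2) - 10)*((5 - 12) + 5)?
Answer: 28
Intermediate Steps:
(((2 + 0)/(-4 + 5))*(-2) - 10)*((5 - 12) + 5) = ((2/1)*(-2) - 10)*(-7 + 5) = ((2*1)*(-2) - 10)*(-2) = (2*(-2) - 10)*(-2) = (-4 - 10)*(-2) = -14*(-2) = 28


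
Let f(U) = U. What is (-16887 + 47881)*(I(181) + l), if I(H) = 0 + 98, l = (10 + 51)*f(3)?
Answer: 8709314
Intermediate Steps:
l = 183 (l = (10 + 51)*3 = 61*3 = 183)
I(H) = 98
(-16887 + 47881)*(I(181) + l) = (-16887 + 47881)*(98 + 183) = 30994*281 = 8709314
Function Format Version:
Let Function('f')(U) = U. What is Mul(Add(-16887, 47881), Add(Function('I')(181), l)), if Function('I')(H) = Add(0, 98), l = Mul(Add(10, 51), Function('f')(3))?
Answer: 8709314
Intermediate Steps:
l = 183 (l = Mul(Add(10, 51), 3) = Mul(61, 3) = 183)
Function('I')(H) = 98
Mul(Add(-16887, 47881), Add(Function('I')(181), l)) = Mul(Add(-16887, 47881), Add(98, 183)) = Mul(30994, 281) = 8709314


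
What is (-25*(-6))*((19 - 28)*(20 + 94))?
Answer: -153900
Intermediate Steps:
(-25*(-6))*((19 - 28)*(20 + 94)) = 150*(-9*114) = 150*(-1026) = -153900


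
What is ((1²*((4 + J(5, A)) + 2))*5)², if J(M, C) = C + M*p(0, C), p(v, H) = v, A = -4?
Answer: 100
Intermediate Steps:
J(M, C) = C (J(M, C) = C + M*0 = C + 0 = C)
((1²*((4 + J(5, A)) + 2))*5)² = ((1²*((4 - 4) + 2))*5)² = ((1*(0 + 2))*5)² = ((1*2)*5)² = (2*5)² = 10² = 100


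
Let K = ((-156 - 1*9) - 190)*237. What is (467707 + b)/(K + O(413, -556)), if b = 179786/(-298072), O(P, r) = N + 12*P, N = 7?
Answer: -69705090559/11799478192 ≈ -5.9075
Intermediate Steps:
O(P, r) = 7 + 12*P
K = -84135 (K = ((-156 - 9) - 190)*237 = (-165 - 190)*237 = -355*237 = -84135)
b = -89893/149036 (b = 179786*(-1/298072) = -89893/149036 ≈ -0.60316)
(467707 + b)/(K + O(413, -556)) = (467707 - 89893/149036)/(-84135 + (7 + 12*413)) = 69705090559/(149036*(-84135 + (7 + 4956))) = 69705090559/(149036*(-84135 + 4963)) = (69705090559/149036)/(-79172) = (69705090559/149036)*(-1/79172) = -69705090559/11799478192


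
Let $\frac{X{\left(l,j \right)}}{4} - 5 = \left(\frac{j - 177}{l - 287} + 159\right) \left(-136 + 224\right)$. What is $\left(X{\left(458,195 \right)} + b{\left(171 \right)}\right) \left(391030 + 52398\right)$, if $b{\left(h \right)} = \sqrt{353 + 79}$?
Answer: $\frac{472018463728}{19} + 5321136 \sqrt{3} \approx 2.4852 \cdot 10^{10}$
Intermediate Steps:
$b{\left(h \right)} = 12 \sqrt{3}$ ($b{\left(h \right)} = \sqrt{432} = 12 \sqrt{3}$)
$X{\left(l,j \right)} = 55988 + \frac{352 \left(-177 + j\right)}{-287 + l}$ ($X{\left(l,j \right)} = 20 + 4 \left(\frac{j - 177}{l - 287} + 159\right) \left(-136 + 224\right) = 20 + 4 \left(\frac{-177 + j}{-287 + l} + 159\right) 88 = 20 + 4 \left(159 + \frac{-177 + j}{-287 + l}\right) 88 = 20 + 4 \left(13992 + \frac{88 \left(-177 + j\right)}{-287 + l}\right) = 20 + \left(55968 + \frac{352 \left(-177 + j\right)}{-287 + l}\right) = 55988 + \frac{352 \left(-177 + j\right)}{-287 + l}$)
$\left(X{\left(458,195 \right)} + b{\left(171 \right)}\right) \left(391030 + 52398\right) = \left(\frac{4 \left(-4032715 + 88 \cdot 195 + 13997 \cdot 458\right)}{-287 + 458} + 12 \sqrt{3}\right) \left(391030 + 52398\right) = \left(\frac{4 \left(-4032715 + 17160 + 6410626\right)}{171} + 12 \sqrt{3}\right) 443428 = \left(4 \cdot \frac{1}{171} \cdot 2395071 + 12 \sqrt{3}\right) 443428 = \left(\frac{1064476}{19} + 12 \sqrt{3}\right) 443428 = \frac{472018463728}{19} + 5321136 \sqrt{3}$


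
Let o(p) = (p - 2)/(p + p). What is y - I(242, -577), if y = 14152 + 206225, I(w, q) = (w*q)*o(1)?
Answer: 150560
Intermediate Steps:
o(p) = (-2 + p)/(2*p) (o(p) = (-2 + p)/((2*p)) = (-2 + p)*(1/(2*p)) = (-2 + p)/(2*p))
I(w, q) = -q*w/2 (I(w, q) = (w*q)*((½)*(-2 + 1)/1) = (q*w)*((½)*1*(-1)) = (q*w)*(-½) = -q*w/2)
y = 220377
y - I(242, -577) = 220377 - (-1)*(-577)*242/2 = 220377 - 1*69817 = 220377 - 69817 = 150560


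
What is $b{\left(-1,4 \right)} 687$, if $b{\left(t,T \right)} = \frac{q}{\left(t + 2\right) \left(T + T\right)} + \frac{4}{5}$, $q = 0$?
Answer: $\frac{2748}{5} \approx 549.6$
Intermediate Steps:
$b{\left(t,T \right)} = \frac{4}{5}$ ($b{\left(t,T \right)} = \frac{0}{\left(t + 2\right) \left(T + T\right)} + \frac{4}{5} = \frac{0}{\left(2 + t\right) 2 T} + 4 \cdot \frac{1}{5} = \frac{0}{2 T \left(2 + t\right)} + \frac{4}{5} = 0 \frac{1}{2 T \left(2 + t\right)} + \frac{4}{5} = 0 + \frac{4}{5} = \frac{4}{5}$)
$b{\left(-1,4 \right)} 687 = \frac{4}{5} \cdot 687 = \frac{2748}{5}$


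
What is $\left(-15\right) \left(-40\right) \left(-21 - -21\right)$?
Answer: $0$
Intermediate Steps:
$\left(-15\right) \left(-40\right) \left(-21 - -21\right) = 600 \left(-21 + 21\right) = 600 \cdot 0 = 0$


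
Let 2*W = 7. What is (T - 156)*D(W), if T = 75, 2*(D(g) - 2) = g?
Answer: -1215/4 ≈ -303.75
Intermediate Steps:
W = 7/2 (W = (½)*7 = 7/2 ≈ 3.5000)
D(g) = 2 + g/2
(T - 156)*D(W) = (75 - 156)*(2 + (½)*(7/2)) = -81*(2 + 7/4) = -81*15/4 = -1215/4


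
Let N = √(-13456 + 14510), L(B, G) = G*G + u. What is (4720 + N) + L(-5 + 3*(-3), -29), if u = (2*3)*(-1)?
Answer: 5555 + √1054 ≈ 5587.5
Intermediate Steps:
u = -6 (u = 6*(-1) = -6)
L(B, G) = -6 + G² (L(B, G) = G*G - 6 = G² - 6 = -6 + G²)
N = √1054 ≈ 32.465
(4720 + N) + L(-5 + 3*(-3), -29) = (4720 + √1054) + (-6 + (-29)²) = (4720 + √1054) + (-6 + 841) = (4720 + √1054) + 835 = 5555 + √1054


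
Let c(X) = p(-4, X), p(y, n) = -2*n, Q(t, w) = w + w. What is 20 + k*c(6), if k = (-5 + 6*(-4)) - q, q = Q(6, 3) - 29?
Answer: 92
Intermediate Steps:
Q(t, w) = 2*w
q = -23 (q = 2*3 - 29 = 6 - 29 = -23)
c(X) = -2*X
k = -6 (k = (-5 + 6*(-4)) - 1*(-23) = (-5 - 24) + 23 = -29 + 23 = -6)
20 + k*c(6) = 20 - (-12)*6 = 20 - 6*(-12) = 20 + 72 = 92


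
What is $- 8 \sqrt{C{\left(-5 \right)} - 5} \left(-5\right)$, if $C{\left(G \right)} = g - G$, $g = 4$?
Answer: $80$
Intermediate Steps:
$C{\left(G \right)} = 4 - G$
$- 8 \sqrt{C{\left(-5 \right)} - 5} \left(-5\right) = - 8 \sqrt{\left(4 - -5\right) - 5} \left(-5\right) = - 8 \sqrt{\left(4 + 5\right) - 5} \left(-5\right) = - 8 \sqrt{9 - 5} \left(-5\right) = - 8 \sqrt{4} \left(-5\right) = \left(-8\right) 2 \left(-5\right) = \left(-16\right) \left(-5\right) = 80$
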